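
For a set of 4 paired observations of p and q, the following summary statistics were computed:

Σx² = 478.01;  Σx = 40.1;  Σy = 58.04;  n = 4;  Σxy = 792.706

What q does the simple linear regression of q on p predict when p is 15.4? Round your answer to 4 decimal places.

Sxx = Σx² − (Σx)²/n = 478.01 − 402.0025 = 76.0075
Sxy = Σxy − (Σx)(Σy)/n = 792.706 − 581.851 = 210.855
b = Sxy/Sxx = 210.855/76.0075 = 2.774134
a = ȳ − b·x̄ = 14.51 − 2.774134·10.025 = -13.300695
ŷ(15.4) = a + b·15.4 = -13.300695 + 2.774134·15.4 = 29.420971

29.4210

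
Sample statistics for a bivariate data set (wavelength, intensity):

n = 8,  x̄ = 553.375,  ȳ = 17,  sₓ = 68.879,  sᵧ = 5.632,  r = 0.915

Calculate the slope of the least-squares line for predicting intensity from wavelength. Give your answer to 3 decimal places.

0.075

b = r · sᵧ/sₓ = 0.915 · 5.632/68.879 = 0.074816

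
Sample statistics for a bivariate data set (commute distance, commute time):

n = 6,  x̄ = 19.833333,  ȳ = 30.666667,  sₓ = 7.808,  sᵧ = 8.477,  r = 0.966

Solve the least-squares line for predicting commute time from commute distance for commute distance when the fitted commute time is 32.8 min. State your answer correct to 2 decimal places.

b = r · sᵧ/sₓ = 0.966 · 8.477/7.808 = 1.048768
a = ȳ − b·x̄ = 30.666667 − 1.048768·19.833333 = 9.866098
Set a + b·x = 32.8: x = (32.8 − 9.866098) / 1.048768 = 21.867465

21.87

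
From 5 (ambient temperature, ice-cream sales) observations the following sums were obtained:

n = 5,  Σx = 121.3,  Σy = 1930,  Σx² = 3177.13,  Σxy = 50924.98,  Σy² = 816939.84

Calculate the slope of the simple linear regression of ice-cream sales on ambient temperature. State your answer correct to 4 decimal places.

Sxx = Σx² − (Σx)²/n = 3177.13 − 2942.738 = 234.392
Sxy = Σxy − (Σx)(Σy)/n = 50924.98 − 46821.8 = 4103.18
b = Sxy/Sxx = 4103.18/234.392 = 17.505632

17.5056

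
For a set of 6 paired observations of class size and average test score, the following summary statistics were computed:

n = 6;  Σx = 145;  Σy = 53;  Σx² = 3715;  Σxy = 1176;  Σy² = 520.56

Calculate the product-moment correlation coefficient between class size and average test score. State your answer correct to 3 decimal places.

Sxx = Σx² − (Σx)²/n = 3715 − 3504.166667 = 210.833333
Sxy = Σxy − (Σx)(Σy)/n = 1176 − 1280.833333 = -104.833333
Syy = Σy² − (Σy)²/n = 520.56 − 468.166667 = 52.393333
r = Sxy/√(Sxx·Syy) = -104.833333/√(11046.261111) = -104.833333/105.101195 = -0.997451

-0.997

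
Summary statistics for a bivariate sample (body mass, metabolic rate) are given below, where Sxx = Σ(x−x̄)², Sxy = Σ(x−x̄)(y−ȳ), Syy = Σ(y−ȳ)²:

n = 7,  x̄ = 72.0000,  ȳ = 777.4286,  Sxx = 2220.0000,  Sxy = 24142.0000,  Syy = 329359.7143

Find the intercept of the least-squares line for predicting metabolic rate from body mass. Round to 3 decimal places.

b = Sxy/Sxx = 24142/2220 = 10.874775
a = ȳ − b·x̄ = 777.4286 − 10.874775·72 = -5.555184

-5.555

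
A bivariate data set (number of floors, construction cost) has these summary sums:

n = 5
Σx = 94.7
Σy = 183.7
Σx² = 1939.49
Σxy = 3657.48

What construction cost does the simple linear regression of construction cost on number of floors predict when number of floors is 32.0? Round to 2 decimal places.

Sxx = Σx² − (Σx)²/n = 1939.49 − 1793.618 = 145.872
Sxy = Σxy − (Σx)(Σy)/n = 3657.48 − 3479.278 = 178.202
b = Sxy/Sxx = 178.202/145.872 = 1.221633
a = ȳ − b·x̄ = 36.74 − 1.221633·18.94 = 13.602277
ŷ(32.0) = a + b·32.0 = 13.602277 + 1.221633·32 = 52.694523

52.69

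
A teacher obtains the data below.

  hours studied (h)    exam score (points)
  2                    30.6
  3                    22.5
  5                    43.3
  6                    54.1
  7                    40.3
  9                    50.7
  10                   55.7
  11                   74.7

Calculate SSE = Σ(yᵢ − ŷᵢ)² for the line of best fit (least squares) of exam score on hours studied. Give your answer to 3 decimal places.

n = 8, Σx = 53, Σy = 371.9, Σxy = 2786.9, Σx² = 425, Σy² = 19121.47
Sxx = Σx² − (Σx)²/n = 425 − 351.125 = 73.875
Sxy = Σxy − (Σx)(Σy)/n = 2786.9 − 2463.8375 = 323.0625
Syy = Σy² − (Σy)²/n = 19121.47 − 17288.70125 = 1832.76875
b = Sxy/Sxx = 323.0625/73.875 = 4.373096
SSE = Syy − b·Sxy = 1832.76875 − 4.373096·323.0625 = 419.985279

419.985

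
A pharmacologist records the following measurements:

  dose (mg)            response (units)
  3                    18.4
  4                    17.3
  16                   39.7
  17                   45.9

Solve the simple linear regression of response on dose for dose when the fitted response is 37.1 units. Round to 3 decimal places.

13.523

n = 4, Σx = 40, Σy = 121.3, Σxy = 1539.9, Σx² = 570
Sxx = Σx² − (Σx)²/n = 570 − 400 = 170
Sxy = Σxy − (Σx)(Σy)/n = 1539.9 − 1213 = 326.9
b = Sxy/Sxx = 326.9/170 = 1.922941
a = ȳ − b·x̄ = 30.325 − 1.922941·10 = 11.095588
Set a + b·x = 37.1: x = (37.1 − 11.095588) / 1.922941 = 13.523249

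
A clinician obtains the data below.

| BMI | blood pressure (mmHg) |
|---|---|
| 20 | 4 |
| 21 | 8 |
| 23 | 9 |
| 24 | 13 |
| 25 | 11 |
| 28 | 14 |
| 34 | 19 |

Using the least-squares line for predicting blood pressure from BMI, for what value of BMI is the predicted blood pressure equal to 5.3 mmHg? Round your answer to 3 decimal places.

18.887

n = 7, Σx = 175, Σy = 78, Σxy = 2080, Σx² = 4511
Sxx = Σx² − (Σx)²/n = 4511 − 4375 = 136
Sxy = Σxy − (Σx)(Σy)/n = 2080 − 1950 = 130
b = Sxy/Sxx = 130/136 = 0.955882
a = ȳ − b·x̄ = 11.142857 − 0.955882·25 = -12.754202
Set a + b·x = 5.3: x = (5.3 − (-12.754202)) / 0.955882 = 18.887473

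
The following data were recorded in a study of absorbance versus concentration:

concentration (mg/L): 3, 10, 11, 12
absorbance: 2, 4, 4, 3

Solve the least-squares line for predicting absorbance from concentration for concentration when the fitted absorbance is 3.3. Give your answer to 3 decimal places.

9.278

n = 4, Σx = 36, Σy = 13, Σxy = 126, Σx² = 374
Sxx = Σx² − (Σx)²/n = 374 − 324 = 50
Sxy = Σxy − (Σx)(Σy)/n = 126 − 117 = 9
b = Sxy/Sxx = 9/50 = 0.18
a = ȳ − b·x̄ = 3.25 − 0.18·9 = 1.63
Set a + b·x = 3.3: x = (3.3 − 1.63) / 0.18 = 9.277778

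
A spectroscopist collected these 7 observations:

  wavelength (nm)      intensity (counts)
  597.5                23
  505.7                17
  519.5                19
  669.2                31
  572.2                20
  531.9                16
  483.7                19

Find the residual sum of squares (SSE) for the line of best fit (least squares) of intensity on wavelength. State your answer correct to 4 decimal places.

n = 7, Σx = 3879.7, Σy = 145, Σxy = 82099.8, Σx² = 2174743.77, Σy² = 3157
Sxx = Σx² − (Σx)²/n = 2174743.77 − 2150296.012857 = 24447.757143
Sxy = Σxy − (Σx)(Σy)/n = 82099.8 − 80365.214286 = 1734.585714
Syy = Σy² − (Σy)²/n = 3157 − 3003.571429 = 153.428571
b = Sxy/Sxx = 1734.585714/24447.757143 = 0.070951
SSE = Syy − b·Sxy = 153.428571 − 0.070951·1734.585714 = 30.358484

30.3585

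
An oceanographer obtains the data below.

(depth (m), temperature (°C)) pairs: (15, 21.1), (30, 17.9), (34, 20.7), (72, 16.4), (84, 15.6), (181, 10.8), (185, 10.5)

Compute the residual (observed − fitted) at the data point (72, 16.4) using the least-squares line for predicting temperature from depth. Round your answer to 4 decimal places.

n = 7, Σx = 601, Σy = 113, Σxy = 7945.8, Σx² = 81507
Sxx = Σx² − (Σx)²/n = 81507 − 51600.142857 = 29906.857143
Sxy = Σxy − (Σx)(Σy)/n = 7945.8 − 9701.857143 = -1756.057143
b = Sxy/Sxx = -1756.057143/29906.857143 = -0.058718
a = ȳ − b·x̄ = 16.142857 − (-0.058718)·85.857143 = 21.184178
ŷ(72) = 21.184178 + (-0.058718)·72 = 16.956515
residual = y − ŷ = 16.4 − 16.956515 = -0.556515

-0.5565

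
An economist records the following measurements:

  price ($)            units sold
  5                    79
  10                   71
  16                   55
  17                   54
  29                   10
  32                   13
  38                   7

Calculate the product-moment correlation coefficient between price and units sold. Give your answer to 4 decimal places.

n = 7, Σx = 147, Σy = 289, Σxy = 3875, Σx² = 3979, Σy² = 17541
Sxx = Σx² − (Σx)²/n = 3979 − 3087 = 892
Sxy = Σxy − (Σx)(Σy)/n = 3875 − 6069 = -2194
Syy = Σy² − (Σy)²/n = 17541 − 11931.571429 = 5609.428571
r = Sxy/√(Sxx·Syy) = -2194/√(5003610.285714) = -2194/2236.875116 = -0.980833

-0.9808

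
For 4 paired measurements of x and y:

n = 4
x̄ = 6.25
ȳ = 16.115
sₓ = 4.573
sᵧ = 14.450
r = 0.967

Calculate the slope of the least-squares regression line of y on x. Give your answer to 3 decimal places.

3.056

b = r · sᵧ/sₓ = 0.967 · 14.45/4.573 = 3.055576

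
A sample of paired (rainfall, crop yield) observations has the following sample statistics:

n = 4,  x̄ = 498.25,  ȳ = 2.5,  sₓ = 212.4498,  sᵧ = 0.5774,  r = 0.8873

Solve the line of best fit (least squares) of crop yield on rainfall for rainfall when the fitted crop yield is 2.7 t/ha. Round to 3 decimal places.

581.185

b = r · sᵧ/sₓ = 0.8873 · 0.5774/212.4498 = 0.002412
a = ȳ − b·x̄ = 2.5 − 0.002412·498.25 = 1.298460
Set a + b·x = 2.7: x = (2.7 − 1.298460) / 0.002412 = 581.185231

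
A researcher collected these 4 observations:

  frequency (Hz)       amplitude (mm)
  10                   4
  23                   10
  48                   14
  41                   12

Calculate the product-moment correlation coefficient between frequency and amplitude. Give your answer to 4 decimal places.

0.9570

n = 4, Σx = 122, Σy = 40, Σxy = 1434, Σx² = 4614, Σy² = 456
Sxx = Σx² − (Σx)²/n = 4614 − 3721 = 893
Sxy = Σxy − (Σx)(Σy)/n = 1434 − 1220 = 214
Syy = Σy² − (Σy)²/n = 456 − 400 = 56
r = Sxy/√(Sxx·Syy) = 214/√(50008) = 214/223.624686 = 0.956961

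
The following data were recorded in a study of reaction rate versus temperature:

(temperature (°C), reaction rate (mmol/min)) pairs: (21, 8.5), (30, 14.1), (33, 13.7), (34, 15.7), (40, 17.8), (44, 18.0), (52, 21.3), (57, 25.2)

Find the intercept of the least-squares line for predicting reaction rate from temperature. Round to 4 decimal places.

0.4268

n = 8, Σx = 311, Σy = 134.3, Σxy = 5635.4, Σx² = 13075
Sxx = Σx² − (Σx)²/n = 13075 − 12090.125 = 984.875
Sxy = Σxy − (Σx)(Σy)/n = 5635.4 − 5220.9125 = 414.4875
b = Sxy/Sxx = 414.4875/984.875 = 0.420853
a = ȳ − b·x̄ = 16.7875 − 0.420853·38.875 = 0.426844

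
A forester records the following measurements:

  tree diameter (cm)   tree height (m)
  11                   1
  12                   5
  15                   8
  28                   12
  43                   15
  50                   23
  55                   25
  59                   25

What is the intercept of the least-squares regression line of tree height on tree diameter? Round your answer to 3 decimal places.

-1.300

n = 8, Σx = 273, Σy = 114, Σxy = 5172, Σx² = 12129
Sxx = Σx² − (Σx)²/n = 12129 − 9316.125 = 2812.875
Sxy = Σxy − (Σx)(Σy)/n = 5172 − 3890.25 = 1281.75
b = Sxy/Sxx = 1281.75/2812.875 = 0.455673
a = ȳ − b·x̄ = 14.25 − 0.455673·34.125 = -1.299827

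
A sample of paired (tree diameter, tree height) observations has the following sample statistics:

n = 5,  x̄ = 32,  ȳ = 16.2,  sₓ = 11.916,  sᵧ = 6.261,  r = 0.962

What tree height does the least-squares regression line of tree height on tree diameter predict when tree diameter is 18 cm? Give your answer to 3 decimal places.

9.124

b = r · sᵧ/sₓ = 0.962 · 6.261/11.916 = 0.505462
a = ȳ − b·x̄ = 16.2 − 0.505462·32 = 0.025225
ŷ(18) = a + b·18 = 0.025225 + 0.505462·18 = 9.123536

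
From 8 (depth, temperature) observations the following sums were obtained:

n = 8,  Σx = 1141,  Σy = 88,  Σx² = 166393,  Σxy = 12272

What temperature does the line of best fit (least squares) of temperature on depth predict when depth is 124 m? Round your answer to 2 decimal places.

Sxx = Σx² − (Σx)²/n = 166393 − 162735.125 = 3657.875
Sxy = Σxy − (Σx)(Σy)/n = 12272 − 12551 = -279
b = Sxy/Sxx = -279/3657.875 = -0.076274
a = ȳ − b·x̄ = 11 − (-0.076274)·142.625 = 21.878550
ŷ(124) = a + b·124 = 21.878550 + (-0.076274)·124 = 12.420599

12.42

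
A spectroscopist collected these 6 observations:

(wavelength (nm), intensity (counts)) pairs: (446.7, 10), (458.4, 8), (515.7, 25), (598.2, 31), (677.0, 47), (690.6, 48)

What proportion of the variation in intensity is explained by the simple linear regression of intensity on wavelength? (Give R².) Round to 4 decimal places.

n = 6, Σx = 3386.6, Σy = 169, Σxy = 104538.7, Σx² = 1968718.54, Σy² = 6263
Sxx = Σx² − (Σx)²/n = 1968718.54 − 1911509.926667 = 57208.613333
Sxy = Σxy − (Σx)(Σy)/n = 104538.7 − 95389.233333 = 9149.466667
Syy = Σy² − (Σy)²/n = 6263 − 4760.166667 = 1502.833333
R² = Sxy²/(Sxx·Syy) = (9149.466667)²/(57208.613333·1502.833333) = 0.973687

0.9737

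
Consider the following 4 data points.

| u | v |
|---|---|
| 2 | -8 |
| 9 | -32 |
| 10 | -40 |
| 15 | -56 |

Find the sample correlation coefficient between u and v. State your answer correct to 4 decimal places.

n = 4, Σx = 36, Σy = -136, Σxy = -1544, Σx² = 410, Σy² = 5824
Sxx = Σx² − (Σx)²/n = 410 − 324 = 86
Sxy = Σxy − (Σx)(Σy)/n = -1544 − (-1224) = -320
Syy = Σy² − (Σy)²/n = 5824 − 4624 = 1200
r = Sxy/√(Sxx·Syy) = -320/√(103200) = -320/321.247568 = -0.996116

-0.9961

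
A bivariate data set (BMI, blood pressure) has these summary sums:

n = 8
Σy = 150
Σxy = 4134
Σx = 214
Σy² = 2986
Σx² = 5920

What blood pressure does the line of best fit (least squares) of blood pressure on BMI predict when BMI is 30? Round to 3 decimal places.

Sxx = Σx² − (Σx)²/n = 5920 − 5724.5 = 195.5
Sxy = Σxy − (Σx)(Σy)/n = 4134 − 4012.5 = 121.5
b = Sxy/Sxx = 121.5/195.5 = 0.621483
a = ȳ − b·x̄ = 18.75 − 0.621483·26.75 = 2.125320
ŷ(30) = a + b·30 = 2.125320 + 0.621483·30 = 20.769821

20.770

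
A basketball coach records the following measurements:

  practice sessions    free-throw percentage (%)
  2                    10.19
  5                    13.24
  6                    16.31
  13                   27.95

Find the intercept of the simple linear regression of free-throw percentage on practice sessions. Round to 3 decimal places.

n = 4, Σx = 26, Σy = 67.69, Σxy = 547.79, Σx² = 234
Sxx = Σx² − (Σx)²/n = 234 − 169 = 65
Sxy = Σxy − (Σx)(Σy)/n = 547.79 − 439.985 = 107.805
b = Sxy/Sxx = 107.805/65 = 1.658538
a = ȳ − b·x̄ = 16.9225 − 1.658538·6.5 = 6.142

6.142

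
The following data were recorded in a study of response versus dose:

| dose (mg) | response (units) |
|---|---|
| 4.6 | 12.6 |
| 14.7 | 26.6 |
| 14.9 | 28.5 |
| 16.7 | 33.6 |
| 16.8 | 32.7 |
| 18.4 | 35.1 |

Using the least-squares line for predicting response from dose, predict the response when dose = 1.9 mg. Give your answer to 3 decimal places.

n = 6, Σx = 86.1, Σy = 169.1, Σxy = 2629.95, Σx² = 1358.95
Sxx = Σx² − (Σx)²/n = 1358.95 − 1235.535 = 123.415
Sxy = Σxy − (Σx)(Σy)/n = 2629.95 − 2426.585 = 203.365
b = Sxy/Sxx = 203.365/123.415 = 1.647814
a = ȳ − b·x̄ = 28.183333 − 1.647814·14.35 = 4.537198
ŷ(1.9) = a + b·1.9 = 4.537198 + 1.647814·1.9 = 7.668045

7.668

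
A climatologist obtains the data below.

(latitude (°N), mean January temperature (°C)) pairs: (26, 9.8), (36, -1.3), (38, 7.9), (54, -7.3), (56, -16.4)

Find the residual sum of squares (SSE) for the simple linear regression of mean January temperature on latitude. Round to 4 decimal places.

89.3171

n = 5, Σx = 210, Σy = -7.3, Σxy = -804.4, Σx² = 9468, Σy² = 482.39
Sxx = Σx² − (Σx)²/n = 9468 − 8820 = 648
Sxy = Σxy − (Σx)(Σy)/n = -804.4 − (-306.6) = -497.8
Syy = Σy² − (Σy)²/n = 482.39 − 10.658 = 471.732
b = Sxy/Sxx = -497.8/648 = -0.768210
SSE = Syy − b·Sxy = 471.732 − (-0.768210)·(-497.8) = 89.317123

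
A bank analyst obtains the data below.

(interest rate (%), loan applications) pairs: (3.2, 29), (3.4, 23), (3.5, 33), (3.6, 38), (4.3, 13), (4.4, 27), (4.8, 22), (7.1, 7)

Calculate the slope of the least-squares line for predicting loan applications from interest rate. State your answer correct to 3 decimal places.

n = 8, Σx = 34.3, Σy = 192, Σxy = 753.3, Σx² = 158.31
Sxx = Σx² − (Σx)²/n = 158.31 − 147.06125 = 11.24875
Sxy = Σxy − (Σx)(Σy)/n = 753.3 − 823.2 = -69.9
b = Sxy/Sxx = -69.9/11.24875 = -6.214024

-6.214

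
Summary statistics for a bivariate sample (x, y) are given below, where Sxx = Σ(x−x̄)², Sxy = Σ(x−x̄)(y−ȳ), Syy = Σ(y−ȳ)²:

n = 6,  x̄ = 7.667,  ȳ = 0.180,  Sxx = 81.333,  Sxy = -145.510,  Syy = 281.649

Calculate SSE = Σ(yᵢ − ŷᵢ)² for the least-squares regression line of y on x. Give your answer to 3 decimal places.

b = Sxy/Sxx = -145.51/81.333 = -1.789065
SSE = Syy − b·Sxy = 281.649 − (-1.789065)·(-145.51) = 21.322194

21.322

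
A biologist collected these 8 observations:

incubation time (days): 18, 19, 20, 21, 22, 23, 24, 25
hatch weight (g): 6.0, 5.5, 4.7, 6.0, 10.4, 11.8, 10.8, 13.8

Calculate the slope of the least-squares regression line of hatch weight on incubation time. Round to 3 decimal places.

1.271

n = 8, Σx = 172, Σy = 69, Σxy = 1536.9, Σx² = 3740
Sxx = Σx² − (Σx)²/n = 3740 − 3698 = 42
Sxy = Σxy − (Σx)(Σy)/n = 1536.9 − 1483.5 = 53.4
b = Sxy/Sxx = 53.4/42 = 1.271429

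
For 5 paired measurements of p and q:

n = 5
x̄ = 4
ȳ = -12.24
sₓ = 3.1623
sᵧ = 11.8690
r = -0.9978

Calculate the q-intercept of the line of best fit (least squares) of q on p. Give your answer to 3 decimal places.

b = r · sᵧ/sₓ = -0.9978 · 11.869/3.1623 = -3.745024
a = ȳ − b·x̄ = -12.24 − (-3.745024)·4 = 2.740094

2.740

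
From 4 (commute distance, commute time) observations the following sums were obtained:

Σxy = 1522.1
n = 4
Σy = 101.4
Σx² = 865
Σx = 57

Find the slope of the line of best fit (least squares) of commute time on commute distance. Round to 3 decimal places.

1.463

Sxx = Σx² − (Σx)²/n = 865 − 812.25 = 52.75
Sxy = Σxy − (Σx)(Σy)/n = 1522.1 − 1444.95 = 77.15
b = Sxy/Sxx = 77.15/52.75 = 1.462559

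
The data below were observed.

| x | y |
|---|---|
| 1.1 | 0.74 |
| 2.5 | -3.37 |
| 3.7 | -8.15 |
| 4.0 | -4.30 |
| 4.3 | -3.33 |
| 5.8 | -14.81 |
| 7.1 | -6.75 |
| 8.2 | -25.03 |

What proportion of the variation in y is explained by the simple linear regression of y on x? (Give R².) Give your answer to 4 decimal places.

0.6678

n = 8, Σx = 36.7, Σy = -65, Σxy = -408.354, Σx² = 206.93, Σy² = 999.3054
Sxx = Σx² − (Σx)²/n = 206.93 − 168.36125 = 38.56875
Sxy = Σxy − (Σx)(Σy)/n = -408.354 − (-298.1875) = -110.1665
Syy = Σy² − (Σy)²/n = 999.3054 − 528.125 = 471.1804
R² = Sxy²/(Sxx·Syy) = (-110.1665)²/(38.56875·471.1804) = 0.667846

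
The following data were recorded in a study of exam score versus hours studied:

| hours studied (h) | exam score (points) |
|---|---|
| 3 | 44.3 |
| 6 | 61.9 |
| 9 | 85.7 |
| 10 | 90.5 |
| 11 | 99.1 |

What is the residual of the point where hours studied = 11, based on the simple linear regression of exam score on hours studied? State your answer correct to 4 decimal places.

0.7439

n = 5, Σx = 39, Σy = 381.5, Σxy = 3270.7, Σx² = 347
Sxx = Σx² − (Σx)²/n = 347 − 304.2 = 42.8
Sxy = Σxy − (Σx)(Σy)/n = 3270.7 − 2975.7 = 295
b = Sxy/Sxx = 295/42.8 = 6.892523
a = ȳ − b·x̄ = 76.3 − 6.892523·7.8 = 22.538318
ŷ(11) = 22.538318 + 6.892523·11 = 98.356075
residual = y − ŷ = 99.1 − 98.356075 = 0.743925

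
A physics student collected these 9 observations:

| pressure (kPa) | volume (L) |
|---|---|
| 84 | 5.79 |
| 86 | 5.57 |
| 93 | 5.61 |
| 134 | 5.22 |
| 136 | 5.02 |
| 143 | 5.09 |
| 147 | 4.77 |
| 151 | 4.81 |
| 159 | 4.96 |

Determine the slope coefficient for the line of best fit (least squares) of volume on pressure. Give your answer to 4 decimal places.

-0.0118

n = 9, Σx = 1133, Σy = 46.84, Σxy = 5813.32, Σx² = 149693
Sxx = Σx² − (Σx)²/n = 149693 − 142632.111111 = 7060.888889
Sxy = Σxy − (Σx)(Σy)/n = 5813.32 − 5896.635556 = -83.315556
b = Sxy/Sxx = -83.315556/7060.888889 = -0.011800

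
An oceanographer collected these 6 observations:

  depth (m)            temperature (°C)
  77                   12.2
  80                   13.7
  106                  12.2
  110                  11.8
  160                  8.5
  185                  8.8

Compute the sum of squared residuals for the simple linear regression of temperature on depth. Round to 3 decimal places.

2.607

n = 6, Σx = 718, Σy = 67.2, Σxy = 7614.6, Σx² = 95490, Σy² = 774.3
Sxx = Σx² − (Σx)²/n = 95490 − 85920.666667 = 9569.333333
Sxy = Σxy − (Σx)(Σy)/n = 7614.6 − 8041.6 = -427
Syy = Σy² − (Σy)²/n = 774.3 − 752.64 = 21.66
b = Sxy/Sxx = -427/9569.333333 = -0.044622
SSE = Syy − b·Sxy = 21.66 − (-0.044622)·(-427) = 2.606531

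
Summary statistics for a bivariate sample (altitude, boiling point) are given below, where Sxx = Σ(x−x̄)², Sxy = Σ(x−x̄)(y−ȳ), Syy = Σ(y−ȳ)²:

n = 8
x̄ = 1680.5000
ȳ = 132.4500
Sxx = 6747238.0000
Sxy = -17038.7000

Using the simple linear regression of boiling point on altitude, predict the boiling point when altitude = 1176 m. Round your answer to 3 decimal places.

133.724

b = Sxy/Sxx = -17038.7/6747238 = -0.002525
a = ȳ − b·x̄ = 132.45 − (-0.002525)·1680.5 = 136.693742
ŷ(1176) = a + b·1176 = 136.693742 + (-0.002525)·1176 = 133.724006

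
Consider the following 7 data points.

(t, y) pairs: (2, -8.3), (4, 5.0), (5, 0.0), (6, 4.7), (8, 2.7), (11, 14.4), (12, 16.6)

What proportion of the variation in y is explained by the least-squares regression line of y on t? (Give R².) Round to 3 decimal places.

0.832

n = 7, Σx = 48, Σy = 35.1, Σxy = 410.8, Σx² = 410, Σy² = 606.19
Sxx = Σx² − (Σx)²/n = 410 − 329.142857 = 80.857143
Sxy = Σxy − (Σx)(Σy)/n = 410.8 − 240.685714 = 170.114286
Syy = Σy² − (Σy)²/n = 606.19 − 176.001429 = 430.188571
R² = Sxy²/(Sxx·Syy) = (170.114286)²/(80.857143·430.188571) = 0.831964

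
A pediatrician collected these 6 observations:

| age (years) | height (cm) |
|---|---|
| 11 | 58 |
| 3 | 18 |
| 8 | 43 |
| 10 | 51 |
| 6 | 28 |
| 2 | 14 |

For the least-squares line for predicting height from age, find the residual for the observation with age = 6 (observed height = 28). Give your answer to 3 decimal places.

n = 6, Σx = 40, Σy = 212, Σxy = 1742, Σx² = 334
Sxx = Σx² − (Σx)²/n = 334 − 266.666667 = 67.333333
Sxy = Σxy − (Σx)(Σy)/n = 1742 − 1413.333333 = 328.666667
b = Sxy/Sxx = 328.666667/67.333333 = 4.881188
a = ȳ − b·x̄ = 35.333333 − 4.881188·6.666667 = 2.792079
ŷ(6) = 2.792079 + 4.881188·6 = 32.079208
residual = y − ŷ = 28 − 32.079208 = -4.079208

-4.079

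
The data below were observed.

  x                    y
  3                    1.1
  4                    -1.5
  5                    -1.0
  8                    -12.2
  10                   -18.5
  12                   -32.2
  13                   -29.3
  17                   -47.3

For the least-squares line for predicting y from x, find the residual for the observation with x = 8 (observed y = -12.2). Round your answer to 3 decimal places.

1.879

n = 8, Σx = 72, Σy = -140.9, Σxy = -1861.7, Σx² = 816
Sxx = Σx² − (Σx)²/n = 816 − 648 = 168
Sxy = Σxy − (Σx)(Σy)/n = -1861.7 − (-1268.1) = -593.6
b = Sxy/Sxx = -593.6/168 = -3.533333
a = ȳ − b·x̄ = -17.6125 − (-3.533333)·9 = 14.1875
ŷ(8) = 14.1875 + (-3.533333)·8 = -14.079167
residual = y − ŷ = -12.2 − (-14.079167) = 1.879167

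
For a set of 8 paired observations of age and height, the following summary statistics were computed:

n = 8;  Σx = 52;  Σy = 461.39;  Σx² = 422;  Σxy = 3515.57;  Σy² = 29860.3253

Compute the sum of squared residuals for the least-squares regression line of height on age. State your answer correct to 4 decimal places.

73.9432

Sxx = Σx² − (Σx)²/n = 422 − 338 = 84
Sxy = Σxy − (Σx)(Σy)/n = 3515.57 − 2999.035 = 516.535
Syy = Σy² − (Σy)²/n = 29860.3253 − 26610.091512 = 3250.233787
b = Sxy/Sxx = 516.535/84 = 6.149226
SSE = Syy − b·Sxy = 3250.233787 − 6.149226·516.535 = 73.943237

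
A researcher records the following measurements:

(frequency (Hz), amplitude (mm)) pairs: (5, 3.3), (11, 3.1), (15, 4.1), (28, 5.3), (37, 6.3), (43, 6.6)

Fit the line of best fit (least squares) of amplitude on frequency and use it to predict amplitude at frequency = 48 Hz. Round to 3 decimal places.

n = 6, Σx = 139, Σy = 28.7, Σxy = 777.4, Σx² = 4373
Sxx = Σx² − (Σx)²/n = 4373 − 3220.166667 = 1152.833333
Sxy = Σxy − (Σx)(Σy)/n = 777.4 − 664.883333 = 112.516667
b = Sxy/Sxx = 112.516667/1152.833333 = 0.097600
a = ȳ − b·x̄ = 4.783333 − 0.097600·23.166667 = 2.522264
ŷ(48) = a + b·48 = 2.522264 + 0.097600·48 = 7.207070

7.207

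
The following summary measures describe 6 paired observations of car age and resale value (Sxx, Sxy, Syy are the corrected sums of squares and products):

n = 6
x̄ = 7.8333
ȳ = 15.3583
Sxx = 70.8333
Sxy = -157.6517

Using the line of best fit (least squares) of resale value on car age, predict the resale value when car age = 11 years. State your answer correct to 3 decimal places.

b = Sxy/Sxx = -157.6517/70.8333 = -2.225672
a = ȳ − b·x̄ = 15.3583 − (-2.225672)·7.8333 = 32.792657
ŷ(11) = a + b·11 = 32.792657 + (-2.225672)·11 = 8.310264

8.310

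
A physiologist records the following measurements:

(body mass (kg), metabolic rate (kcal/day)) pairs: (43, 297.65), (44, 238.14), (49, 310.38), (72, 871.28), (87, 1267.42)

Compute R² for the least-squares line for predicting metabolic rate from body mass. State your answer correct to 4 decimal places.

0.9886

n = 5, Σx = 295, Σy = 2984.87, Σxy = 211483.43, Σx² = 18939, Σy² = 2607124.2213
Sxx = Σx² − (Σx)²/n = 18939 − 17405 = 1534
Sxy = Σxy − (Σx)(Σy)/n = 211483.43 − 176107.33 = 35376.1
Syy = Σy² − (Σy)²/n = 2607124.2213 − 1781889.78338 = 825234.43792
R² = Sxy²/(Sxx·Syy) = (35376.1)²/(1534·825234.43792) = 0.988592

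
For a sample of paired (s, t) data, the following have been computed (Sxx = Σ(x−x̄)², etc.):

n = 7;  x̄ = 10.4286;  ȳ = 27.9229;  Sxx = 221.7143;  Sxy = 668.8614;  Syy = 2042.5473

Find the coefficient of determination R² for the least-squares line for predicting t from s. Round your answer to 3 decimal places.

R² = Sxy²/(Sxx·Syy) = (668.8614)²/(221.7143·2042.5473) = 0.987885

0.988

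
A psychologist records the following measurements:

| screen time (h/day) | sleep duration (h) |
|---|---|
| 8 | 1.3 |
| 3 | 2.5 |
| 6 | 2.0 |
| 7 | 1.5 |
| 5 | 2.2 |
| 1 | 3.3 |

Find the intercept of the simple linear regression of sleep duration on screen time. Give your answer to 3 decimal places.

n = 6, Σx = 30, Σy = 12.8, Σxy = 54.7, Σx² = 184
Sxx = Σx² − (Σx)²/n = 184 − 150 = 34
Sxy = Σxy − (Σx)(Σy)/n = 54.7 − 64 = -9.3
b = Sxy/Sxx = -9.3/34 = -0.273529
a = ȳ − b·x̄ = 2.133333 − (-0.273529)·5 = 3.500980

3.501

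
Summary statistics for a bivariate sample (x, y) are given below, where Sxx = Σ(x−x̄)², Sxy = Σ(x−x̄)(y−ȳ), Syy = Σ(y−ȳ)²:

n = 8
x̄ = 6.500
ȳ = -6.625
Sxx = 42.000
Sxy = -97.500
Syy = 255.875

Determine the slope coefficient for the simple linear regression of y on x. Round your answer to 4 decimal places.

-2.3214

b = Sxy/Sxx = -97.5/42 = -2.321429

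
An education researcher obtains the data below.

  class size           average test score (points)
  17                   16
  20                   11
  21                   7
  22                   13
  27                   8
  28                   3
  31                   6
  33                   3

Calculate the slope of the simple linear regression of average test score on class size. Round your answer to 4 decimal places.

-0.6904

n = 8, Σx = 199, Σy = 67, Σxy = 1510, Σx² = 5177
Sxx = Σx² − (Σx)²/n = 5177 − 4950.125 = 226.875
Sxy = Σxy − (Σx)(Σy)/n = 1510 − 1666.625 = -156.625
b = Sxy/Sxx = -156.625/226.875 = -0.690358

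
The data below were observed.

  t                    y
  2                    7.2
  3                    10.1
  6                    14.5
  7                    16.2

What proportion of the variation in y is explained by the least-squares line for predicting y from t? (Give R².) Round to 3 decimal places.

n = 4, Σx = 18, Σy = 48, Σxy = 245.1, Σx² = 98, Σy² = 626.54
Sxx = Σx² − (Σx)²/n = 98 − 81 = 17
Sxy = Σxy − (Σx)(Σy)/n = 245.1 − 216 = 29.1
Syy = Σy² − (Σy)²/n = 626.54 − 576 = 50.54
R² = Sxy²/(Sxx·Syy) = (29.1)²/(17·50.54) = 0.985603

0.986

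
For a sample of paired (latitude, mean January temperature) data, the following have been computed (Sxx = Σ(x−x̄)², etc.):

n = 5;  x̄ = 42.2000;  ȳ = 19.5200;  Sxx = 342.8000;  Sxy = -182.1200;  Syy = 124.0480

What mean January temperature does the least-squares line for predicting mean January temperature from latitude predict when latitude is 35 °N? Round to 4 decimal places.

23.3452

b = Sxy/Sxx = -182.12/342.8 = -0.531272
a = ȳ − b·x̄ = 19.52 − (-0.531272)·42.2 = 41.939673
ŷ(35) = a + b·35 = 41.939673 + (-0.531272)·35 = 23.345158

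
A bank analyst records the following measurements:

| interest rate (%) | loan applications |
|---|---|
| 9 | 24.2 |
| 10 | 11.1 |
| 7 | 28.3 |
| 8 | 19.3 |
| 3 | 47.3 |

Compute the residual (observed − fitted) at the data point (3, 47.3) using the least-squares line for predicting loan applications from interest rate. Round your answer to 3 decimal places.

0.122

n = 5, Σx = 37, Σy = 130.2, Σxy = 823.2, Σx² = 303
Sxx = Σx² − (Σx)²/n = 303 − 273.8 = 29.2
Sxy = Σxy − (Σx)(Σy)/n = 823.2 − 963.48 = -140.28
b = Sxy/Sxx = -140.28/29.2 = -4.804110
a = ȳ − b·x̄ = 26.04 − (-4.804110)·7.4 = 61.590411
ŷ(3) = 61.590411 + (-4.804110)·3 = 47.178082
residual = y − ŷ = 47.3 − 47.178082 = 0.121918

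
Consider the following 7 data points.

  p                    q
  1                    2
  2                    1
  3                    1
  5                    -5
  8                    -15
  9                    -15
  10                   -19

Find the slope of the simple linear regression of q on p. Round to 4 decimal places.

n = 7, Σx = 38, Σy = -50, Σxy = -463, Σx² = 284
Sxx = Σx² − (Σx)²/n = 284 − 206.285714 = 77.714286
Sxy = Σxy − (Σx)(Σy)/n = -463 − (-271.428571) = -191.571429
b = Sxy/Sxx = -191.571429/77.714286 = -2.465074

-2.4651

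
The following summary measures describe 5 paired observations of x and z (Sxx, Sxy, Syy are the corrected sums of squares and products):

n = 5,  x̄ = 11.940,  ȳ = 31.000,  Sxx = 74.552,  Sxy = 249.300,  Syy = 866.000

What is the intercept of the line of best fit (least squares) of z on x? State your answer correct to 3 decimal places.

-8.927

b = Sxy/Sxx = 249.3/74.552 = 3.343975
a = ȳ − b·x̄ = 31 − 3.343975·11.94 = -8.927058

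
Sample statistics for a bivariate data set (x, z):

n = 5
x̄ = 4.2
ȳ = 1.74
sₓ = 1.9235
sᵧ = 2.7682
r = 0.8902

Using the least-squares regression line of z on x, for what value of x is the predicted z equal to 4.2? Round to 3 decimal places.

b = r · sᵧ/sₓ = 0.8902 · 2.7682/1.9235 = 1.281129
a = ȳ − b·x̄ = 1.74 − 1.281129·4.2 = -3.640742
Set a + b·x = 4.2: x = (4.2 − (-3.640742)) / 1.281129 = 6.120181

6.120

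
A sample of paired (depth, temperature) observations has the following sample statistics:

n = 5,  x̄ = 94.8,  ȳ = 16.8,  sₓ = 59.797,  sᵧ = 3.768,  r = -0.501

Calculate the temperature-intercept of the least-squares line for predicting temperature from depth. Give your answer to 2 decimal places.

b = r · sᵧ/sₓ = -0.501 · 3.768/59.797 = -0.031570
a = ȳ − b·x̄ = 16.8 − (-0.031570)·94.8 = 19.792799

19.79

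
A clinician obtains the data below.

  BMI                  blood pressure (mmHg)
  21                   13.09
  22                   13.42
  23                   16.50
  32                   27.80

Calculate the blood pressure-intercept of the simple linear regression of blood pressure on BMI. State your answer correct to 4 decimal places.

-15.5109

n = 4, Σx = 98, Σy = 70.81, Σxy = 1839.23, Σx² = 2478
Sxx = Σx² − (Σx)²/n = 2478 − 2401 = 77
Sxy = Σxy − (Σx)(Σy)/n = 1839.23 − 1734.845 = 104.385
b = Sxy/Sxx = 104.385/77 = 1.355649
a = ȳ − b·x̄ = 17.7025 − 1.355649·24.5 = -15.510909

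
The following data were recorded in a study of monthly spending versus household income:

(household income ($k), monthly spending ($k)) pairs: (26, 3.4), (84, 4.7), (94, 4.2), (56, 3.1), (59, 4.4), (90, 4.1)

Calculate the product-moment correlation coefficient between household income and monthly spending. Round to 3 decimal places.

n = 6, Σx = 409, Σy = 23.9, Σxy = 1680.2, Σx² = 31285, Σy² = 97.07
Sxx = Σx² − (Σx)²/n = 31285 − 27880.166667 = 3404.833333
Sxy = Σxy − (Σx)(Σy)/n = 1680.2 − 1629.183333 = 51.016667
Syy = Σy² − (Σy)²/n = 97.07 − 95.201667 = 1.868333
r = Sxy/√(Sxx·Syy) = 51.016667/√(6361.363611) = 51.016667/79.758157 = 0.639642

0.640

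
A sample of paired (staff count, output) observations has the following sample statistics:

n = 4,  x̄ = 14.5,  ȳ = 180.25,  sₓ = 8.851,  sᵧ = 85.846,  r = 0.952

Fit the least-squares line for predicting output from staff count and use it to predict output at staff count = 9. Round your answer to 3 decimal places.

129.466

b = r · sᵧ/sₓ = 0.952 · 85.846/8.851 = 9.233464
a = ȳ − b·x̄ = 180.25 − 9.233464·14.5 = 46.364769
ŷ(9) = a + b·9 = 46.364769 + 9.233464·9 = 129.465947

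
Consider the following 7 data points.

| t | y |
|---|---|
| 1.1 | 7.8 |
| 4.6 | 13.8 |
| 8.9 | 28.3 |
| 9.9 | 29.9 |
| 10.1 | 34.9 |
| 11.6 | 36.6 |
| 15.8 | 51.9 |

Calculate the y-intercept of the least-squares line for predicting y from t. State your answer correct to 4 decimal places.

n = 7, Σx = 62, Σy = 203.2, Σxy = 2217.01, Σx² = 685.8
Sxx = Σx² − (Σx)²/n = 685.8 − 549.142857 = 136.657143
Sxy = Σxy − (Σx)(Σy)/n = 2217.01 − 1799.771429 = 417.238571
b = Sxy/Sxx = 417.238571/136.657143 = 3.053178
a = ȳ − b·x̄ = 29.028571 − 3.053178·8.857143 = 1.986138

1.9861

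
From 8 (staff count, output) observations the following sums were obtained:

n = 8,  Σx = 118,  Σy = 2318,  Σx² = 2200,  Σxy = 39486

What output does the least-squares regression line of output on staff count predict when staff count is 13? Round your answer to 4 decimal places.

Sxx = Σx² − (Σx)²/n = 2200 − 1740.5 = 459.5
Sxy = Σxy − (Σx)(Σy)/n = 39486 − 34190.5 = 5295.5
b = Sxy/Sxx = 5295.5/459.5 = 11.524483
a = ȳ − b·x̄ = 289.75 − 11.524483·14.75 = 119.763874
ŷ(13) = a + b·13 = 119.763874 + 11.524483·13 = 269.582155

269.5822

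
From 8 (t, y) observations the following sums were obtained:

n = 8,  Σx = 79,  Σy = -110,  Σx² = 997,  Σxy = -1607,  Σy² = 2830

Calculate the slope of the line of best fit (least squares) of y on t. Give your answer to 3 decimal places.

-2.401

Sxx = Σx² − (Σx)²/n = 997 − 780.125 = 216.875
Sxy = Σxy − (Σx)(Σy)/n = -1607 − (-1086.25) = -520.75
b = Sxy/Sxx = -520.75/216.875 = -2.401153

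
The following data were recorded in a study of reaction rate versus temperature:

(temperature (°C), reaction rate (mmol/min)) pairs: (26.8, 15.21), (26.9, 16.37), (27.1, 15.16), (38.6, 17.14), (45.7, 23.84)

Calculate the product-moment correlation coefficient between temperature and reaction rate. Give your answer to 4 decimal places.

0.9005

n = 5, Σx = 165.1, Σy = 87.72, Σxy = 3009.909, Σx² = 5754.71, Σy² = 1591.2718
Sxx = Σx² − (Σx)²/n = 5754.71 − 5451.602 = 303.108
Sxy = Σxy − (Σx)(Σy)/n = 3009.909 − 2896.5144 = 113.3946
Syy = Σy² − (Σy)²/n = 1591.2718 − 1538.95968 = 52.31212
r = Sxy/√(Sxx·Syy) = 113.3946/√(15856.222069) = 113.3946/125.921492 = 0.900518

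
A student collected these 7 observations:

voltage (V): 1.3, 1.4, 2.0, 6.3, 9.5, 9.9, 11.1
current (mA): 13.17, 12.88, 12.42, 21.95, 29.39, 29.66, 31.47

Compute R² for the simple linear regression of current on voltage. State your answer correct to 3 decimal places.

0.993

n = 7, Σx = 41.5, Σy = 150.94, Σxy = 1120.434, Σx² = 358.81, Σy² = 3709.2508
Sxx = Σx² − (Σx)²/n = 358.81 − 246.035714 = 112.774286
Sxy = Σxy − (Σx)(Σy)/n = 1120.434 − 894.858571 = 225.575429
Syy = Σy² − (Σy)²/n = 3709.2508 − 3254.697657 = 454.553143
R² = Sxy²/(Sxx·Syy) = (225.575429)²/(112.774286·454.553143) = 0.992633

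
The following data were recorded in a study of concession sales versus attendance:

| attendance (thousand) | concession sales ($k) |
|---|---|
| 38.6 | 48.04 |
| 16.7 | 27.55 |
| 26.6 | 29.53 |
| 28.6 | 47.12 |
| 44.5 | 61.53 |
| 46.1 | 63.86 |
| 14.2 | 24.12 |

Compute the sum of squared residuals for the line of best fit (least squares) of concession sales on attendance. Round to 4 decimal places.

n = 7, Σx = 215.3, Σy = 301.75, Σxy = 10472.094, Σx² = 7601.47, Σy² = 14604.9743
Sxx = Σx² − (Σx)²/n = 7601.47 − 6622.012857 = 979.457143
Sxy = Σxy − (Σx)(Σy)/n = 10472.094 − 9280.967857 = 1191.126143
Syy = Σy² − (Σy)²/n = 14604.9743 − 13007.580357 = 1597.393943
b = Sxy/Sxx = 1191.126143/979.457143 = 1.216108
SSE = Syy − b·Sxy = 1597.393943 − 1.216108·1191.126143 = 148.855333

148.8553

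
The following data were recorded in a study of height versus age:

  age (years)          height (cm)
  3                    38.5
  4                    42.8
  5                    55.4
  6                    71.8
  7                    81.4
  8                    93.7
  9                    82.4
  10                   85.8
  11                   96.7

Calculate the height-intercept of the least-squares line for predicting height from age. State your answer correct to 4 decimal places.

n = 9, Σx = 63, Σy = 648.5, Σxy = 4977.2, Σx² = 501
Sxx = Σx² − (Σx)²/n = 501 − 441 = 60
Sxy = Σxy − (Σx)(Σy)/n = 4977.2 − 4539.5 = 437.7
b = Sxy/Sxx = 437.7/60 = 7.295
a = ȳ − b·x̄ = 72.055556 − 7.295·7 = 20.990556

20.9906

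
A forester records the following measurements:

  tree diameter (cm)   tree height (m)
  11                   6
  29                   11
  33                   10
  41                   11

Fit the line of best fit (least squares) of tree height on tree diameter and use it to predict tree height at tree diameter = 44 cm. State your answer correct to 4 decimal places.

n = 4, Σx = 114, Σy = 38, Σxy = 1166, Σx² = 3732
Sxx = Σx² − (Σx)²/n = 3732 − 3249 = 483
Sxy = Σxy − (Σx)(Σy)/n = 1166 − 1083 = 83
b = Sxy/Sxx = 83/483 = 0.171843
a = ȳ − b·x̄ = 9.5 − 0.171843·28.5 = 4.602484
ŷ(44) = a + b·44 = 4.602484 + 0.171843·44 = 12.163561

12.1636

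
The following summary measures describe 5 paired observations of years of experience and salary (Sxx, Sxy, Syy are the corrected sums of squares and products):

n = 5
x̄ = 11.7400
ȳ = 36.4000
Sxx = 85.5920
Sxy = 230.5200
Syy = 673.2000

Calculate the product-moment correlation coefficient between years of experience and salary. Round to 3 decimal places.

r = Sxy/√(Sxx·Syy) = 230.52/√(57620.5344) = 230.52/240.042776 = 0.960329

0.960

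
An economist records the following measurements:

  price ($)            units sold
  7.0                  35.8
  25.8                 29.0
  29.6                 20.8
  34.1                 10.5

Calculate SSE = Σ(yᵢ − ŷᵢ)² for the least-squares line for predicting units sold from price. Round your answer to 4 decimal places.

n = 4, Σx = 96.5, Σy = 96.1, Σxy = 1972.53, Σx² = 2753.61, Σy² = 2665.53
Sxx = Σx² − (Σx)²/n = 2753.61 − 2328.0625 = 425.5475
Sxy = Σxy − (Σx)(Σy)/n = 1972.53 − 2318.4125 = -345.8825
Syy = Σy² − (Σy)²/n = 2665.53 − 2308.8025 = 356.7275
b = Sxy/Sxx = -345.8825/425.5475 = -0.812794
SSE = Syy − b·Sxy = 356.7275 − (-0.812794)·(-345.8825) = 75.596242

75.5962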